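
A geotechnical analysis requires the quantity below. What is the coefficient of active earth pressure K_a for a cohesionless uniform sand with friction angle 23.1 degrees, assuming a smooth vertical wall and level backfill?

0.436

K_a = tan²(45° − φ/2) = tan²(33.45°) = 0.4364.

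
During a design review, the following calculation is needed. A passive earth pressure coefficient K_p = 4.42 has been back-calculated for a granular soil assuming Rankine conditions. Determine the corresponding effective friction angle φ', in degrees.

39.1°

K_p = (1+sin φ)/(1−sin φ) ⇒ sin φ = (K_p − 1)/(K_p + 1) = 0.6310.
φ = arcsin(0.6310) = 39.12°.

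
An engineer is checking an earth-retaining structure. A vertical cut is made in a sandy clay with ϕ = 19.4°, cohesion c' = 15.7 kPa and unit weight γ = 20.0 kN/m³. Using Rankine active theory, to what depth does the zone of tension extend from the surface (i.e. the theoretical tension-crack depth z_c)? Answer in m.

2.22 m

K_a = tan²(45° − 19.4°/2) = 0.5013; √K_a = 0.7080.
The active pressure is zero where K_a γ z = 2c√K_a, so z_c = 2c/(γ√K_a) = 2×15.7/(20.0×0.7080) = 2.217 m.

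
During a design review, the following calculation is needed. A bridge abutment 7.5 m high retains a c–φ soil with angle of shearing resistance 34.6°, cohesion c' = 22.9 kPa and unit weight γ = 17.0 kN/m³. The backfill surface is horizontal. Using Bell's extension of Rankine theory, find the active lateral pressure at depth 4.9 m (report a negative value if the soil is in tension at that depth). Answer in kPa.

K_a = (1 − sin φ)/(1 + sin φ) = 0.2756.
σ_a = K_a γ z − 2c√K_a = 0.2756×17.0×4.9 − 2×22.9×0.5250 = -1.085 kPa.

-1.08 kPa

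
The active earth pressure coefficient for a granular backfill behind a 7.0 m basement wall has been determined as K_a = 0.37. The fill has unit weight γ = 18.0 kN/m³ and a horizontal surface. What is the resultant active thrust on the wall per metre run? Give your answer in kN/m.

163 kN/m

P = ½ K_a γ H² = 0.5 × 0.37 × 18.0 × 7.0² = 163.2 kN/m.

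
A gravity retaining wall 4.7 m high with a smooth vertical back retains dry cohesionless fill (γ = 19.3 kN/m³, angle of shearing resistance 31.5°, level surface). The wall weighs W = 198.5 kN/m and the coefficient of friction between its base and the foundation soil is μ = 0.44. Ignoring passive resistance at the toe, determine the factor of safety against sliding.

1.31

K_a = tan²(45° − 31.5°/2) = 0.3136.
P_a = ½K_aγH² = 0.5×0.3136×19.3×4.7² = 66.86 kN/m, acting at H/3 = 1.567 m above the base.
FS_sliding = μW / P_a = 0.44×198.5 / 66.86 = 1.306.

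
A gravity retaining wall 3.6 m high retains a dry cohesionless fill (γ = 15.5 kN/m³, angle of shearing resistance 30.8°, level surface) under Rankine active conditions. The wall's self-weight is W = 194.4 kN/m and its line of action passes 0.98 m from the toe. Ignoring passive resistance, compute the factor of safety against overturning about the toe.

K_a = tan²(45° − 30.8°/2) = 0.3227.
P_a = ½K_aγH² = 0.5×0.3227×15.5×3.6² = 32.41 kN/m, acting at H/3 = 1.200 m above the base.
Overturning moment M_o = P_a × H/3 = 32.41 × 1.200 = 38.90.
Resisting moment M_r = W × 0.98 = 194.4 × 0.98 = 190.5.
FS_overturning = M_r/M_o = 190.5/38.90 = 4.898.

4.90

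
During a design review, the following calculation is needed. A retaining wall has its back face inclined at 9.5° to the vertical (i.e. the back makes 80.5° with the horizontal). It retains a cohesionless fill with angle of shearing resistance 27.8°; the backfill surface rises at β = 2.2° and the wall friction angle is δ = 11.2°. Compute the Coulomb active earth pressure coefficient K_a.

0.417

K_a = sin²(α+φ) / [sin²α · sin(α−δ) · (1 + √{sin(φ+δ)sin(φ−β) / (sin(α−δ)sin(α+β))})²].
With α = 80.5°, φ = 27.8°, δ = 11.2°, β = 2.2°: K_a = 0.4170.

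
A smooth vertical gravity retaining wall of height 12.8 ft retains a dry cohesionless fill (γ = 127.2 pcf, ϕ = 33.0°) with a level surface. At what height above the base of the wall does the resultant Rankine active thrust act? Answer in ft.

K_a = 0.2948.
The pressure distribution is triangular, so the resultant acts at H/3 above the base = 12.8/3 = 4.267 ft.

4.27 ft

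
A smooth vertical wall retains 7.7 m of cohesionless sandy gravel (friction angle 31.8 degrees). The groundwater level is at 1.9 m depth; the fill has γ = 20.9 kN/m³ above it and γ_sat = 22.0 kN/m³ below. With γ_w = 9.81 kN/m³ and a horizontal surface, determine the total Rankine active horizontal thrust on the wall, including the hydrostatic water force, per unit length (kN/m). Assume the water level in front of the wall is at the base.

K_a = tan²(45° − φ/2) = 0.3098.
γ' = 22.0 − 9.81 = 12.19 kN/m³. Depth below WT = 5.8 m.
σ'_h at WT = K_a γ d_w = 12.30 kPa; at base = 12.30 + K_a γ' × 5.8 = 34.21 kPa.
P₁ (0–1.9 m) = ½×12.30×1.9 = 11.69. P₂ (1.9–7.7 m) = ½(12.30+34.21)×5.8 = 134.9.
P_w = ½ γ_w h₂² = 0.5×9.81×5.8² = 165.0. Total = 11.69+134.9+165.0 = 311.6 kN/m.

312 kN/m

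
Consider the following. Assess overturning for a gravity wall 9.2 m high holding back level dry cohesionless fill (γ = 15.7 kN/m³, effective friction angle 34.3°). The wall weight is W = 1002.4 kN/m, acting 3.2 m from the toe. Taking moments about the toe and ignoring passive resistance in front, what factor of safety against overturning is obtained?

K_a = tan²(45° − 34.3°/2) = 0.2792.
P_a = ½K_aγH² = 0.5×0.2792×15.7×9.2² = 185.5 kN/m, acting at H/3 = 3.067 m above the base.
Overturning moment M_o = P_a × H/3 = 185.5 × 3.067 = 568.8.
Resisting moment M_r = W × 3.2 = 1002.4 × 3.2 = 3208.
FS_overturning = M_r/M_o = 3208/568.8 = 5.639.

5.64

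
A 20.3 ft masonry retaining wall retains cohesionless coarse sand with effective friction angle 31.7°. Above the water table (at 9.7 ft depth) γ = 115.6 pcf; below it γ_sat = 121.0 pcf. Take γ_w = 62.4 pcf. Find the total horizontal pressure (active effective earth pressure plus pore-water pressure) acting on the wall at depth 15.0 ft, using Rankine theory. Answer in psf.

776 psf

K_a = (1 − sin φ)/(1 + sin φ) = 0.3111.
γ' = 121.0 − 62.4 = 58.60 pcf.
Effective vertical stress at 15.0 ft: σ'_v = 115.6×9.7 + 58.60×5.30 = 1432 psf.
σ'_h = K_a σ'_v = 0.3111 × 1432 = 445.4 psf; u = γ_w × 5.30 = 330.7 psf.
Total σ_h = 445.4 + 330.7 = 776.1 psf.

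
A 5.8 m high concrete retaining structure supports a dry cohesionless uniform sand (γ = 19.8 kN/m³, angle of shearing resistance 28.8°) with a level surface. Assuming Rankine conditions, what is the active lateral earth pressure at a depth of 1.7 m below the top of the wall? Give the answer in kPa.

K_a = (1 − sin φ)/(1 + sin φ) = 0.3498.
σ_h = K_a γ z = 0.3498 × 19.8 × 1.7 = 11.77 kPa.

11.8 kPa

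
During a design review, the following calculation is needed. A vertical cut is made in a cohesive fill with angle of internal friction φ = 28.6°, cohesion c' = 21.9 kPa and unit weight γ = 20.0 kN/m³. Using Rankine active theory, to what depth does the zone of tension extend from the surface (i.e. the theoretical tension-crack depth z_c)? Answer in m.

K_a = tan²(45° − 28.6°/2) = 0.3525; √K_a = 0.5938.
The active pressure is zero where K_a γ z = 2c√K_a, so z_c = 2c/(γ√K_a) = 2×21.9/(20.0×0.5938) = 3.688 m.

3.69 m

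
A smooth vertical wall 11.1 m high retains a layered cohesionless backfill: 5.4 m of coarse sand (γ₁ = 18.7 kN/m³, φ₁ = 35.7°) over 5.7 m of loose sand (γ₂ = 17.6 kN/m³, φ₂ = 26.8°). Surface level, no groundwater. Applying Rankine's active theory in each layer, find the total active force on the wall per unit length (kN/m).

K_a1 = tan²(45°−35.7°/2) = 0.2630; K_a2 = tan²(45°−26.8°/2) = 0.3785.
Layer 1: σ at base = K_a1 γ₁ h₁ = 26.56 kPa; P₁ = ½×26.56×5.4 = 71.70.
Layer 2: σ_v at top = γ₁h₁ = 101.0; σ_h top = K_a2×101.0 = 38.22; σ_h base = K_a2×(101.0+17.6×5.7) = 76.19.
P₂ = ½(38.22+76.19)×5.7 = 326.1. Total P_a = 71.70+326.1 = 397.8 kN/m.

398 kN/m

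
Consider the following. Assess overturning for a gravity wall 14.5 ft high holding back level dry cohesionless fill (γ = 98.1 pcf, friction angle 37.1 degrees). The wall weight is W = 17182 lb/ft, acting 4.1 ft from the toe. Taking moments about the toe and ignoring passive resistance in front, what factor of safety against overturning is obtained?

K_a = tan²(45° − 37.1°/2) = 0.2475.
P_a = ½K_aγH² = 0.5×0.2475×98.1×14.5² = 2552 lb/ft, acting at H/3 = 4.833 ft above the base.
Overturning moment M_o = P_a × H/3 = 2552 × 4.833 = 12340.
Resisting moment M_r = W × 4.1 = 17182 × 4.1 = 70450.
FS_overturning = M_r/M_o = 70450/12340 = 5.710.

5.71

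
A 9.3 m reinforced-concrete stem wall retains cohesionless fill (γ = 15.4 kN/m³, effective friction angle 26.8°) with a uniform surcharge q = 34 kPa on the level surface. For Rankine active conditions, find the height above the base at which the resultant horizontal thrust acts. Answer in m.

K_a = 0.3785.
Triangular part P₁ = ½K_aγH² = 252.1 at H/3 = 3.100 m; rectangular part P₂ = K_a q H = 119.7 at H/2 = 4.650 m.
ȳ = (P₁·3.100 + P₂·4.650)/(P₁+P₂) = 3.599 m.

3.60 m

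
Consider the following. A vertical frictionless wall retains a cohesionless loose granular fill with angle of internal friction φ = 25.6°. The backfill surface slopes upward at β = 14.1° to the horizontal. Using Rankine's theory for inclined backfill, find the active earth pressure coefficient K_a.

0.448

K_a = cos β · (cos β − √(cos²β − cos²φ)) / (cos β + √(cos²β − cos²φ)).
cos β = 0.9699, cos φ = 0.9018, √(cos²β − cos²φ) = 0.3569.
K_a = 0.9699 × (0.9699 − 0.3569)/(0.9699 + 0.3569) = 0.4481.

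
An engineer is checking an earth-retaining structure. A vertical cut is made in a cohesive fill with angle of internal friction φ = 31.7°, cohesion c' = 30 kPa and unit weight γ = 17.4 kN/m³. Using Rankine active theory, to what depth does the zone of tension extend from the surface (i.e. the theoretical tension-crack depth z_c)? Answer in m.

K_a = tan²(45° − 31.7°/2) = 0.3111; √K_a = 0.5577.
The active pressure is zero where K_a γ z = 2c√K_a, so z_c = 2c/(γ√K_a) = 2×30/(17.4×0.5577) = 6.183 m.

6.18 m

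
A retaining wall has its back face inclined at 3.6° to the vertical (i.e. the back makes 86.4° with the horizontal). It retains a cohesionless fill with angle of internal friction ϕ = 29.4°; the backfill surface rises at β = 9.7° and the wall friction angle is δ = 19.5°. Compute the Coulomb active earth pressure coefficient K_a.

0.379

K_a = sin²(α+φ) / [sin²α · sin(α−δ) · (1 + √{sin(φ+δ)sin(φ−β) / (sin(α−δ)sin(α+β))})²].
With α = 86.4°, φ = 29.4°, δ = 19.5°, β = 9.7°: K_a = 0.3794.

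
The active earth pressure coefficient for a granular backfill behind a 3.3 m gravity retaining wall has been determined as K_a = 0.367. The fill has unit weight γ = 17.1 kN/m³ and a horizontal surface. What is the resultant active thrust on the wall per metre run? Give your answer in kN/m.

34.2 kN/m

P = ½ K_a γ H² = 0.5 × 0.367 × 17.1 × 3.3² = 34.17 kN/m.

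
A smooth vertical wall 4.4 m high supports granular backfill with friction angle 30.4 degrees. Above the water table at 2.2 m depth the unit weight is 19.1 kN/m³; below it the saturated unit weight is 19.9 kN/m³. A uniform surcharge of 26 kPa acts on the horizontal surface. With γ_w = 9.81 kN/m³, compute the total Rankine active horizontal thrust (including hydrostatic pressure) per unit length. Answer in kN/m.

115 kN/m

K_a = tan²(45° − φ/2) = 0.3280.
γ' = 19.9 − 9.81 = 10.09 kN/m³. h₂ = H − d_w = 2.2 m.
σ'_h: at surface K_a·q = 8.528; at WT K_a(q+γd_w) = 22.31; at base K_a(q+γd_w+γ'h₂) = 29.59 kPa.
P₁ = ½(8.528+22.31)×2.2 = 33.92; P₂ = ½(22.31+29.59)×2.2 = 57.09; P_w = ½γ_w h₂² = 23.74.
Total = 33.92+57.09+23.74 = 114.8 kN/m.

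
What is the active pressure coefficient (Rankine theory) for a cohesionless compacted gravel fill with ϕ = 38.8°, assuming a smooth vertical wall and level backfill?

K_a = (1 − sin φ)/(1 + sin φ) = (1 − sin 38.8°)/(1 + sin 38.8°) = 0.2296.

0.230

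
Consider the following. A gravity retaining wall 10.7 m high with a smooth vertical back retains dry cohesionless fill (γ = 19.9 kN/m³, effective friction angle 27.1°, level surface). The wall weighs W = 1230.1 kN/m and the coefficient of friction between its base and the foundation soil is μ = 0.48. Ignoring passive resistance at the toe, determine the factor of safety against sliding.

1.39

K_a = tan²(45° − 27.1°/2) = 0.3741.
P_a = ½K_aγH² = 0.5×0.3741×19.9×10.7² = 426.1 kN/m, acting at H/3 = 3.567 m above the base.
FS_sliding = μW / P_a = 0.48×1230.1 / 426.1 = 1.386.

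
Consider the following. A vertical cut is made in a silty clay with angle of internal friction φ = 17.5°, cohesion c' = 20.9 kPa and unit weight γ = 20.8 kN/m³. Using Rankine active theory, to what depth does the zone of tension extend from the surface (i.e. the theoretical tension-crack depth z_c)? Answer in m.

2.74 m

K_a = tan²(45° − 17.5°/2) = 0.5376; √K_a = 0.7332.
The active pressure is zero where K_a γ z = 2c√K_a, so z_c = 2c/(γ√K_a) = 2×20.9/(20.8×0.7332) = 2.741 m.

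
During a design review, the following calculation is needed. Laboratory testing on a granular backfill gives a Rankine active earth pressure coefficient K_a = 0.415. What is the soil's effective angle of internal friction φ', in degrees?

K_a = tan²(45° − φ/2) ⇒ 45° − φ/2 = arctan(√0.415) = 32.79°.
φ = 2(45° − 32.79°) = 24.42°.

24.4°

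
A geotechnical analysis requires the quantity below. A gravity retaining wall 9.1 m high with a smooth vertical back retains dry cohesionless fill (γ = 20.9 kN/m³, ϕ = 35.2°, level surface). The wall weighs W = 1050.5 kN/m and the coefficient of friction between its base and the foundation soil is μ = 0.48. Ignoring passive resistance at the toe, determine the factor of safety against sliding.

K_a = tan²(45° − 35.2°/2) = 0.2687.
P_a = ½K_aγH² = 0.5×0.2687×20.9×9.1² = 232.5 kN/m, acting at H/3 = 3.033 m above the base.
FS_sliding = μW / P_a = 0.48×1050.5 / 232.5 = 2.169.

2.17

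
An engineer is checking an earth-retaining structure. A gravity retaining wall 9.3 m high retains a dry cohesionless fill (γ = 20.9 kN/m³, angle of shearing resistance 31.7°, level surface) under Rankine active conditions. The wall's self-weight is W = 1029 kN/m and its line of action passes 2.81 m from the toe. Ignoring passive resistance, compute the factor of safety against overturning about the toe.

3.32

K_a = tan²(45° − 31.7°/2) = 0.3111.
P_a = ½K_aγH² = 0.5×0.3111×20.9×9.3² = 281.2 kN/m, acting at H/3 = 3.100 m above the base.
Overturning moment M_o = P_a × H/3 = 281.2 × 3.100 = 871.6.
Resisting moment M_r = W × 2.81 = 1029 × 2.81 = 2891.
FS_overturning = M_r/M_o = 2891/871.6 = 3.318.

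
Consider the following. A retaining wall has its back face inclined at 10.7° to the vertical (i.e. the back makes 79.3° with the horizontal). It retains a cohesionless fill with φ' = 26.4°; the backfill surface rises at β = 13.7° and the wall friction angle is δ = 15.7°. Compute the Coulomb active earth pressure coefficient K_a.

K_a = sin²(α+φ) / [sin²α · sin(α−δ) · (1 + √{sin(φ+δ)sin(φ−β) / (sin(α−δ)sin(α+β))})²].
With α = 79.3°, φ = 26.4°, δ = 15.7°, β = 13.7°: K_a = 0.5421.

0.542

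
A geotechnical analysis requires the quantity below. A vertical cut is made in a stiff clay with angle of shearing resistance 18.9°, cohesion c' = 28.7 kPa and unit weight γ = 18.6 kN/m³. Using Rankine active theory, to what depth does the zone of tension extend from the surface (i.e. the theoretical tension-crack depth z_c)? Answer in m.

4.32 m

K_a = tan²(45° − 18.9°/2) = 0.5107; √K_a = 0.7146.
The active pressure is zero where K_a γ z = 2c√K_a, so z_c = 2c/(γ√K_a) = 2×28.7/(18.6×0.7146) = 4.318 m.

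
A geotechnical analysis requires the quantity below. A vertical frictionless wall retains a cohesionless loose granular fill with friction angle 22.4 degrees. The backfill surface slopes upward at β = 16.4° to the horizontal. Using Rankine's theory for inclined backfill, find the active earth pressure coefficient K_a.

K_a = cos β · (cos β − √(cos²β − cos²φ)) / (cos β + √(cos²β − cos²φ)).
cos β = 0.9593, cos φ = 0.9245, √(cos²β − cos²φ) = 0.2559.
K_a = 0.9593 × (0.9593 − 0.2559)/(0.9593 + 0.2559) = 0.5553.

0.555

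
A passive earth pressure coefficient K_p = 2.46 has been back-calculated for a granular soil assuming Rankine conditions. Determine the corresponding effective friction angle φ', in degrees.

25.0°

K_p = (1+sin φ)/(1−sin φ) ⇒ sin φ = (K_p − 1)/(K_p + 1) = 0.4220.
φ = arcsin(0.4220) = 24.96°.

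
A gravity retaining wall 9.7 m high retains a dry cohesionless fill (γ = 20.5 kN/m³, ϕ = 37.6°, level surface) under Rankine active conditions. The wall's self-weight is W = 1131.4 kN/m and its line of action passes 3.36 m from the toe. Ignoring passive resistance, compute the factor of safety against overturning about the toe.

K_a = tan²(45° − 37.6°/2) = 0.2421.
P_a = ½K_aγH² = 0.5×0.2421×20.5×9.7² = 233.5 kN/m, acting at H/3 = 3.233 m above the base.
Overturning moment M_o = P_a × H/3 = 233.5 × 3.233 = 755.0.
Resisting moment M_r = W × 3.36 = 1131.4 × 3.36 = 3802.
FS_overturning = M_r/M_o = 3802/755.0 = 5.035.

5.04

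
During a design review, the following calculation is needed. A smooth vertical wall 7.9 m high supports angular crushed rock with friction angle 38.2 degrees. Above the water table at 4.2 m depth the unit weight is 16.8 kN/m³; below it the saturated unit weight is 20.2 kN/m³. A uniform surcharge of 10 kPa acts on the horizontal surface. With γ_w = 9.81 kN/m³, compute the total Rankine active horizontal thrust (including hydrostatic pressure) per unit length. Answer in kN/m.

K_a = tan²(45° − φ/2) = 0.2358.
γ' = 20.2 − 9.81 = 10.39 kN/m³. h₂ = H − d_w = 3.7 m.
σ'_h: at surface K_a·q = 2.358; at WT K_a(q+γd_w) = 18.99; at base K_a(q+γd_w+γ'h₂) = 28.06 kPa.
P₁ = ½(2.358+18.99)×4.2 = 44.84; P₂ = ½(18.99+28.06)×3.7 = 87.05; P_w = ½γ_w h₂² = 67.15.
Total = 44.84+87.05+67.15 = 199.0 kN/m.

199 kN/m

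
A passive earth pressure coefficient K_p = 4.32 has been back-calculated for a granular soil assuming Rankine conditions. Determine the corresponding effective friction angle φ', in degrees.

38.6°

K_p = (1+sin φ)/(1−sin φ) ⇒ sin φ = (K_p − 1)/(K_p + 1) = 0.6241.
φ = arcsin(0.6241) = 38.61°.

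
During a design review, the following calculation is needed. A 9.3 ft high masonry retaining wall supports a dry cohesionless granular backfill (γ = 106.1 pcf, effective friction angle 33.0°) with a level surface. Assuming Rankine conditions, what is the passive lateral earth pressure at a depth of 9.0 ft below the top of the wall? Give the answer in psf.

3240 psf

K_p = (1 + sin φ)/(1 − sin φ) = 3.392.
σ_h = K_p γ z = 3.392 × 106.1 × 9.0 = 3239 psf.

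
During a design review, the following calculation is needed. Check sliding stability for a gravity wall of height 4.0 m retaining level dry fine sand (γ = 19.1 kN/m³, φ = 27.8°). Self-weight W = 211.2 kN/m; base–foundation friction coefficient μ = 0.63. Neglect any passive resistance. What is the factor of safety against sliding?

K_a = tan²(45° − 27.8°/2) = 0.3639.
P_a = ½K_aγH² = 0.5×0.3639×19.1×4.0² = 55.60 kN/m, acting at H/3 = 1.333 m above the base.
FS_sliding = μW / P_a = 0.63×211.2 / 55.60 = 2.393.

2.39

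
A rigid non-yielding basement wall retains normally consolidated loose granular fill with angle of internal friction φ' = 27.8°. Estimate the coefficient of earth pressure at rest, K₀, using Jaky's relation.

K₀ = 1 − sin φ' = 1 − sin 27.8° = 0.5336.

0.534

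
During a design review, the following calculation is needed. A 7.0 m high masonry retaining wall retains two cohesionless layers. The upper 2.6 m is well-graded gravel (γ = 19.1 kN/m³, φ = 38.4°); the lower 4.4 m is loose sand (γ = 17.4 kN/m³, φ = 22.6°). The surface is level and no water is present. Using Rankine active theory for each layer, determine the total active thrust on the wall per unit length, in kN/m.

187 kN/m

K_a1 = tan²(45°−38.4°/2) = 0.2337; K_a2 = tan²(45°−22.6°/2) = 0.4448.
Layer 1: σ at base = K_a1 γ₁ h₁ = 11.61 kPa; P₁ = ½×11.61×2.6 = 15.09.
Layer 2: σ_v at top = γ₁h₁ = 49.66; σ_h top = K_a2×49.66 = 22.09; σ_h base = K_a2×(49.66+17.4×4.4) = 56.14.
P₂ = ½(22.09+56.14)×4.4 = 172.1. Total P_a = 15.09+172.1 = 187.2 kN/m.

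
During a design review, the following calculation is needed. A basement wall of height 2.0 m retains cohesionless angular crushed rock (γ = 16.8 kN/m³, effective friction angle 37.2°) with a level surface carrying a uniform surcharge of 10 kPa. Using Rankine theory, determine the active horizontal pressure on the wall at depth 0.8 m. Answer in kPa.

5.78 kPa

K_a = (1 − sin φ)/(1 + sin φ) = 0.2464.
σ_v = γz + q = 16.8 × 0.8 + 10 = 23.44 kPa.
σ_h = K_a σ_v = 0.2464 × 23.44 = 5.776 kPa.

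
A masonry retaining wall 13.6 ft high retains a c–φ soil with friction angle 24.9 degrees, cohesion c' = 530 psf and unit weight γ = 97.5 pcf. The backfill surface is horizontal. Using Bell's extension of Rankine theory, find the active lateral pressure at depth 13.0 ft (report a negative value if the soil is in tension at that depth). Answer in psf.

-160 psf

K_a = (1 − sin φ)/(1 + sin φ) = 0.4074.
σ_a = K_a γ z − 2c√K_a = 0.4074×97.5×13.0 − 2×530×0.6383 = -160.2 psf.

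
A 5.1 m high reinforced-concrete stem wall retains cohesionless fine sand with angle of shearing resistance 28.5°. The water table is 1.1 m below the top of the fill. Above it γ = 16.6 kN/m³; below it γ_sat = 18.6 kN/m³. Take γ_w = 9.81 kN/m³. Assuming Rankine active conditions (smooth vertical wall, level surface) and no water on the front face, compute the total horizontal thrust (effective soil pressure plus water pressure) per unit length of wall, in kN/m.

133 kN/m

K_a = tan²(45° − φ/2) = 0.3540.
γ' = 18.6 − 9.81 = 8.790 kN/m³. Depth below WT = 4.0 m.
σ'_h at WT = K_a γ d_w = 6.463 kPa; at base = 6.463 + K_a γ' × 4.0 = 18.91 kPa.
P₁ (0–1.1 m) = ½×6.463×1.1 = 3.555. P₂ (1.1–5.1 m) = ½(6.463+18.91)×4.0 = 50.74.
P_w = ½ γ_w h₂² = 0.5×9.81×4.0² = 78.48. Total = 3.555+50.74+78.48 = 132.8 kN/m.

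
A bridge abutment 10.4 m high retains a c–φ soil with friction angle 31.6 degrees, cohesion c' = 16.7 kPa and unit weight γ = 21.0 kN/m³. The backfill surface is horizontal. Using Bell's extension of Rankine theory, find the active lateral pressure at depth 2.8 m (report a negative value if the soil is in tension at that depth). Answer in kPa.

-0.301 kPa

K_a = (1 − sin φ)/(1 + sin φ) = 0.3123.
σ_a = K_a γ z − 2c√K_a = 0.3123×21.0×2.8 − 2×16.7×0.5589 = -0.3006 kPa.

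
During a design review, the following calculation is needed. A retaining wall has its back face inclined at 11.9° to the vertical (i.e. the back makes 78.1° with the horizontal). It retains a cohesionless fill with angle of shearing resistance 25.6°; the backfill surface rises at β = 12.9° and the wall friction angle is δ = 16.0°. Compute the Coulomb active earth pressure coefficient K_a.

0.564

K_a = sin²(α+φ) / [sin²α · sin(α−δ) · (1 + √{sin(φ+δ)sin(φ−β) / (sin(α−δ)sin(α+β))})²].
With α = 78.1°, φ = 25.6°, δ = 16.0°, β = 12.9°: K_a = 0.5639.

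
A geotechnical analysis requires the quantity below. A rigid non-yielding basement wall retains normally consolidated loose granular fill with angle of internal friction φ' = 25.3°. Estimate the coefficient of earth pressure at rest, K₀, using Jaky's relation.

0.573

K₀ = 1 − sin φ' = 1 − sin 25.3° = 0.5726.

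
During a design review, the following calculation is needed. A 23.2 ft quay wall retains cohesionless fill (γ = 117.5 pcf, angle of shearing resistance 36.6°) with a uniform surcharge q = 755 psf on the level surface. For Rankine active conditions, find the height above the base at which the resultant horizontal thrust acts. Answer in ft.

K_a = 0.2530.
Triangular part P₁ = ½K_aγH² = 7999 at H/3 = 7.733 ft; rectangular part P₂ = K_a q H = 4431 at H/2 = 11.60 ft.
ȳ = (P₁·7.733 + P₂·11.60)/(P₁+P₂) = 9.112 ft.

9.11 ft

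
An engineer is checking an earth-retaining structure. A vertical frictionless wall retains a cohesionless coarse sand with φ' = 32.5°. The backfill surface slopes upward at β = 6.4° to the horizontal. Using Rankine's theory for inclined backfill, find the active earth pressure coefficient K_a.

0.306

K_a = cos β · (cos β − √(cos²β − cos²φ)) / (cos β + √(cos²β − cos²φ)).
cos β = 0.9938, cos φ = 0.8434, √(cos²β − cos²φ) = 0.5256.
K_a = 0.9938 × (0.9938 − 0.5256)/(0.9938 + 0.5256) = 0.3062.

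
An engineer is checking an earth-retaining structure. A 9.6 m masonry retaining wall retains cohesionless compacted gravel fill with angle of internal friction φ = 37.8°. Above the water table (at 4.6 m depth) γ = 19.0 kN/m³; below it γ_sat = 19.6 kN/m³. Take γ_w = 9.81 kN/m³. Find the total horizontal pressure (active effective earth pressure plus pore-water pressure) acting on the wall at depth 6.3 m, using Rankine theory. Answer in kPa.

41.6 kPa

K_a = (1 − sin φ)/(1 + sin φ) = 0.2400.
γ' = 19.6 − 9.81 = 9.790 kN/m³.
Effective vertical stress at 6.3 m: σ'_v = 19.0×4.6 + 9.790×1.70 = 104.0 kPa.
σ'_h = K_a σ'_v = 0.2400 × 104.0 = 24.97 kPa; u = γ_w × 1.70 = 16.68 kPa.
Total σ_h = 24.97 + 16.68 = 41.65 kPa.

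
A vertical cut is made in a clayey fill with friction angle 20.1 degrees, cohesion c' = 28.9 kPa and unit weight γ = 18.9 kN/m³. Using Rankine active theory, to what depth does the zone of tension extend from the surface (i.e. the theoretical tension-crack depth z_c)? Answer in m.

K_a = tan²(45° − 20.1°/2) = 0.4885; √K_a = 0.6989.
The active pressure is zero where K_a γ z = 2c√K_a, so z_c = 2c/(γ√K_a) = 2×28.9/(18.9×0.6989) = 4.376 m.

4.38 m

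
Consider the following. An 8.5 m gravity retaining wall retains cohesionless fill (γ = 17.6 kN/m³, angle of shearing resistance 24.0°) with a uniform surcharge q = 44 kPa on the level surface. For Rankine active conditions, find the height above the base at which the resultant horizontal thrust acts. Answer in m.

3.36 m

K_a = 0.4217.
Triangular part P₁ = ½K_aγH² = 268.1 at H/3 = 2.833 m; rectangular part P₂ = K_a q H = 157.7 at H/2 = 4.250 m.
ȳ = (P₁·2.833 + P₂·4.250)/(P₁+P₂) = 3.358 m.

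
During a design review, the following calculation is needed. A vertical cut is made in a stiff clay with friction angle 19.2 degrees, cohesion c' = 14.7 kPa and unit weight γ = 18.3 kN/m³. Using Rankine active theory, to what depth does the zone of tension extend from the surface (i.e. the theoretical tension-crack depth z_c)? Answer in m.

K_a = tan²(45° − 19.2°/2) = 0.5050; √K_a = 0.7107.
The active pressure is zero where K_a γ z = 2c√K_a, so z_c = 2c/(γ√K_a) = 2×14.7/(18.3×0.7107) = 2.261 m.

2.26 m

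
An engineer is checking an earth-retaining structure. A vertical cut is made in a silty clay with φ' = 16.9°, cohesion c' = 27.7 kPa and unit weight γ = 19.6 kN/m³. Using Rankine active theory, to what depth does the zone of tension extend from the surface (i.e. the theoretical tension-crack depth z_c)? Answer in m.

3.81 m

K_a = tan²(45° − 16.9°/2) = 0.5495; √K_a = 0.7413.
The active pressure is zero where K_a γ z = 2c√K_a, so z_c = 2c/(γ√K_a) = 2×27.7/(19.6×0.7413) = 3.813 m.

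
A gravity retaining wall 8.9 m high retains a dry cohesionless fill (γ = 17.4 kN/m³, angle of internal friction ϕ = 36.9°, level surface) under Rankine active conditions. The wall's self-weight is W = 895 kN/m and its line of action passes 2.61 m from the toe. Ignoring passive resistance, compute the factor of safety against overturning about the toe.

4.58

K_a = tan²(45° − 36.9°/2) = 0.2497.
P_a = ½K_aγH² = 0.5×0.2497×17.4×8.9² = 172.1 kN/m, acting at H/3 = 2.967 m above the base.
Overturning moment M_o = P_a × H/3 = 172.1 × 2.967 = 510.4.
Resisting moment M_r = W × 2.61 = 895 × 2.61 = 2336.
FS_overturning = M_r/M_o = 2336/510.4 = 4.576.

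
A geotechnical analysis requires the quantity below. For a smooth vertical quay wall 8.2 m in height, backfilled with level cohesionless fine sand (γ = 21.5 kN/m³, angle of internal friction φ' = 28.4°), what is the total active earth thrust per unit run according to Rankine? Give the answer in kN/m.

K_a = tan²(45° − φ/2) = 0.3554.
P_a = ½ K_a γ H² = 0.5 × 0.3554 × 21.5 × 8.2² = 256.9 kN/m.

257 kN/m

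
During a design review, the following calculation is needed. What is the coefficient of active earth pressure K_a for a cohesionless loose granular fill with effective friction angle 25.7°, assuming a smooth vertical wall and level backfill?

0.395

K_a = (1 − sin φ)/(1 + sin φ) = (1 − sin 25.7°)/(1 + sin 25.7°) = 0.3950.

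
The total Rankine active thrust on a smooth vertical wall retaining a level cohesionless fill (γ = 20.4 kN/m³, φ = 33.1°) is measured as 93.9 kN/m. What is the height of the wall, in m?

K_a = 0.2936. P_a = ½ K_a γ H² ⇒ H = √(2P_a/(K_a γ)).
H = √(2×93.9/(0.2936×20.4)) = 5.600 m.

5.60 m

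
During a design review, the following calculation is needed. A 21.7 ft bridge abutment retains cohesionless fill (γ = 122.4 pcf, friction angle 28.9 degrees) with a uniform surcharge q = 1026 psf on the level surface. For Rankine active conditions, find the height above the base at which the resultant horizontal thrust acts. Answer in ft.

8.81 ft

K_a = 0.3484.
Triangular part P₁ = ½K_aγH² = 10040 at H/3 = 7.233 ft; rectangular part P₂ = K_a q H = 7756 at H/2 = 10.85 ft.
ȳ = (P₁·7.233 + P₂·10.85)/(P₁+P₂) = 8.810 ft.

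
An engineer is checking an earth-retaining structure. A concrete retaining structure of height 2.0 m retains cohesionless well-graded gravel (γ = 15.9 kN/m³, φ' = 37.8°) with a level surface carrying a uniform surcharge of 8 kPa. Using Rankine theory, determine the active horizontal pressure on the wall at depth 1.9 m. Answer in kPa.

9.17 kPa

K_a = (1 − sin φ)/(1 + sin φ) = 0.2400.
σ_v = γz + q = 15.9 × 1.9 + 8 = 38.21 kPa.
σ_h = K_a σ_v = 0.2400 × 38.21 = 9.170 kPa.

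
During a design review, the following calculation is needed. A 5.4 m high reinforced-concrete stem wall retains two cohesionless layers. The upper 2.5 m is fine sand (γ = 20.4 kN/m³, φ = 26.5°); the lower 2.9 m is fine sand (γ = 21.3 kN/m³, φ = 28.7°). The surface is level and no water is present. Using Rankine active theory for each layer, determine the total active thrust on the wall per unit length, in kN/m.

K_a1 = tan²(45°−26.5°/2) = 0.3829; K_a2 = tan²(45°−28.7°/2) = 0.3511.
Layer 1: σ at base = K_a1 γ₁ h₁ = 19.53 kPa; P₁ = ½×19.53×2.5 = 24.41.
Layer 2: σ_v at top = γ₁h₁ = 51.00; σ_h top = K_a2×51.00 = 17.91; σ_h base = K_a2×(51.00+21.3×2.9) = 39.60.
P₂ = ½(17.91+39.60)×2.9 = 83.39. Total P_a = 24.41+83.39 = 107.8 kN/m.

108 kN/m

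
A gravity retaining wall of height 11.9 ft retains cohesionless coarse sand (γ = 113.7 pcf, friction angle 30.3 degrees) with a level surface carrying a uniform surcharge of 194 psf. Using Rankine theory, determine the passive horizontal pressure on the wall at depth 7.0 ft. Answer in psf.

3010 psf

K_p = (1 + sin φ)/(1 − sin φ) = 3.037.
σ_v = γz + q = 113.7 × 7.0 + 194 = 989.9 psf.
σ_h = K_p σ_v = 3.037 × 989.9 = 3006 psf.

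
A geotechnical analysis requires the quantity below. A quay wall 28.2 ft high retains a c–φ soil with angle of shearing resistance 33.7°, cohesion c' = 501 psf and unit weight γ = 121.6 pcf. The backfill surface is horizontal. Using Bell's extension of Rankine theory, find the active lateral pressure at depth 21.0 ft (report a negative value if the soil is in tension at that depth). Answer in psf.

K_a = (1 − sin φ)/(1 + sin φ) = 0.2863.
σ_a = K_a γ z − 2c√K_a = 0.2863×121.6×21.0 − 2×501×0.5351 = 195.0 psf.

195 psf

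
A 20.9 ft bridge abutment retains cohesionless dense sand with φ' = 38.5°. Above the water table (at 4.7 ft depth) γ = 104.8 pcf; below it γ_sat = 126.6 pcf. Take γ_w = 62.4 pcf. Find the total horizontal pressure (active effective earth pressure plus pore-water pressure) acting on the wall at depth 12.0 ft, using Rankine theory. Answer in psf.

679 psf

K_a = (1 − sin φ)/(1 + sin φ) = 0.2327.
γ' = 126.6 − 62.4 = 64.20 pcf.
Effective vertical stress at 12.0 ft: σ'_v = 104.8×4.7 + 64.20×7.30 = 961.2 psf.
σ'_h = K_a σ'_v = 0.2327 × 961.2 = 223.6 psf; u = γ_w × 7.30 = 455.5 psf.
Total σ_h = 223.6 + 455.5 = 679.2 psf.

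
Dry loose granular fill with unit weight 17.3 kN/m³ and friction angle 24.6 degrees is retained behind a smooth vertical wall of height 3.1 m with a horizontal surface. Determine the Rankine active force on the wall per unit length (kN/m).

K_a = tan²(45° − φ/2) = 0.4121.
P_a = ½ K_a γ H² = 0.5 × 0.4121 × 17.3 × 3.1² = 34.26 kN/m.

34.3 kN/m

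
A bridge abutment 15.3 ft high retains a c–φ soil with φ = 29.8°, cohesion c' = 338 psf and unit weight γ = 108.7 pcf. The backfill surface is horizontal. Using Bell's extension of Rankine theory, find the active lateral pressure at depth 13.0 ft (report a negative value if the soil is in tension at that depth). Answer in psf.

K_a = (1 − sin φ)/(1 + sin φ) = 0.3360.
σ_a = K_a γ z − 2c√K_a = 0.3360×108.7×13.0 − 2×338×0.5797 = 82.98 psf.

83.0 psf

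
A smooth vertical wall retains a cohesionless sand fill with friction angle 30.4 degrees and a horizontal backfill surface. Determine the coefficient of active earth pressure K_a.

0.328

K_a = (1 − sin φ)/(1 + sin φ) = (1 − sin 30.4°)/(1 + sin 30.4°) = 0.3280.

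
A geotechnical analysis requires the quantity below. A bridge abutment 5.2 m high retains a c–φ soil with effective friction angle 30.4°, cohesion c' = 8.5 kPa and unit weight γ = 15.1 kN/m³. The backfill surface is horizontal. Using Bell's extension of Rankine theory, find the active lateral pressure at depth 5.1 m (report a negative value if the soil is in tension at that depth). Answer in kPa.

K_a = (1 − sin φ)/(1 + sin φ) = 0.3280.
σ_a = K_a γ z − 2c√K_a = 0.3280×15.1×5.1 − 2×8.5×0.5727 = 15.52 kPa.

15.5 kPa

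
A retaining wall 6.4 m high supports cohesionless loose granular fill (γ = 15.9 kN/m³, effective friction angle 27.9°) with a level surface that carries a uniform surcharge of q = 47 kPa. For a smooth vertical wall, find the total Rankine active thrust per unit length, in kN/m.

227 kN/m

K_a = tan²(45° − φ/2) = 0.3625.
Soil triangle: ½ K_a γ H² = 0.5×0.3625×15.9×6.4² = 118.0 kN/m.
Surcharge rectangle: K_a q H = 0.3625×47×6.4 = 109.0 kN/m.
Total = 118.0 + 109.0 = 227.1 kN/m.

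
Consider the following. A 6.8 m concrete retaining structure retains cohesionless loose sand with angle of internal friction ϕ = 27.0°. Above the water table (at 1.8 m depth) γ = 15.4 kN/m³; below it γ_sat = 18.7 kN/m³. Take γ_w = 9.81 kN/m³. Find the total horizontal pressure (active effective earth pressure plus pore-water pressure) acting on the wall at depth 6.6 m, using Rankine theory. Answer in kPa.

K_a = (1 − sin φ)/(1 + sin φ) = 0.3755.
γ' = 18.7 − 9.81 = 8.890 kN/m³.
Effective vertical stress at 6.6 m: σ'_v = 15.4×1.8 + 8.890×4.80 = 70.39 kPa.
σ'_h = K_a σ'_v = 0.3755 × 70.39 = 26.43 kPa; u = γ_w × 4.80 = 47.09 kPa.
Total σ_h = 26.43 + 47.09 = 73.52 kPa.

73.5 kPa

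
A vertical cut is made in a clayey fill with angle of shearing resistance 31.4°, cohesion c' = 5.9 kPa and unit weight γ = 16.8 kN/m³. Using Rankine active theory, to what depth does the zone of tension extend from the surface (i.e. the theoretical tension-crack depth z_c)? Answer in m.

1.25 m

K_a = tan²(45° − 31.4°/2) = 0.3149; √K_a = 0.5612.
The active pressure is zero where K_a γ z = 2c√K_a, so z_c = 2c/(γ√K_a) = 2×5.9/(16.8×0.5612) = 1.252 m.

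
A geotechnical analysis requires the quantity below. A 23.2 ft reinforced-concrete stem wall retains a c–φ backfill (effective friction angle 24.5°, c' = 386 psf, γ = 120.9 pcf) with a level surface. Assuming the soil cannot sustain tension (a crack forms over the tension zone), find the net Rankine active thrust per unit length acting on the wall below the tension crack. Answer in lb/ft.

K_a = 0.4137; √K_a = 0.6432.
Tension-crack depth z_c = 2c/(γ√K_a) = 2×386/(120.9×0.6432) = 9.927 ft.
σ_a at base = K_a γ H − 2c√K_a = 0.4137×120.9×23.2 − 2×386×0.6432 = 663.9 psf.
P_a = ½ × 663.9 × (H − z_c) = 0.5×663.9×13.27 = 4406 lb/ft.

4410 lb/ft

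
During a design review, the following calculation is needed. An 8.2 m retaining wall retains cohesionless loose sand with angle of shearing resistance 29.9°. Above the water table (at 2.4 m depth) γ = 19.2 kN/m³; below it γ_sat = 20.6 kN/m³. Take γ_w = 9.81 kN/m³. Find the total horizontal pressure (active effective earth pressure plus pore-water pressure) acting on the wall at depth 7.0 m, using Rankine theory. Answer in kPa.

77.2 kPa

K_a = (1 − sin φ)/(1 + sin φ) = 0.3347.
γ' = 20.6 − 9.81 = 10.79 kN/m³.
Effective vertical stress at 7.0 m: σ'_v = 19.2×2.4 + 10.79×4.60 = 95.71 kPa.
σ'_h = K_a σ'_v = 0.3347 × 95.71 = 32.03 kPa; u = γ_w × 4.60 = 45.13 kPa.
Total σ_h = 32.03 + 45.13 = 77.16 kPa.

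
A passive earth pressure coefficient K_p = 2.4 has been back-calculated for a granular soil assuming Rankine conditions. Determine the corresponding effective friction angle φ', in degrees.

K_p = (1+sin φ)/(1−sin φ) ⇒ sin φ = (K_p − 1)/(K_p + 1) = 0.4118.
φ = arcsin(0.4118) = 24.32°.

24.3°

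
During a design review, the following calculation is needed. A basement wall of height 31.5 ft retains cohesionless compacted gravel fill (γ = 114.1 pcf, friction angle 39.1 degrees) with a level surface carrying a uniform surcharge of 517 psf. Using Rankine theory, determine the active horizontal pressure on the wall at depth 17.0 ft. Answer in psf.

K_a = (1 − sin φ)/(1 + sin φ) = 0.2265.
σ_v = γz + q = 114.1 × 17.0 + 517 = 2457 psf.
σ_h = K_a σ_v = 0.2265 × 2457 = 556.4 psf.

556 psf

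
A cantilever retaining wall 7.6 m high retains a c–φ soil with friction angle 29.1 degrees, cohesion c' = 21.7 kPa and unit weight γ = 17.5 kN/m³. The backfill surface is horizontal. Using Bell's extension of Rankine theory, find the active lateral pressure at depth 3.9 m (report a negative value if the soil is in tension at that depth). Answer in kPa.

K_a = (1 − sin φ)/(1 + sin φ) = 0.3456.
σ_a = K_a γ z − 2c√K_a = 0.3456×17.5×3.9 − 2×21.7×0.5879 = -1.927 kPa.

-1.93 kPa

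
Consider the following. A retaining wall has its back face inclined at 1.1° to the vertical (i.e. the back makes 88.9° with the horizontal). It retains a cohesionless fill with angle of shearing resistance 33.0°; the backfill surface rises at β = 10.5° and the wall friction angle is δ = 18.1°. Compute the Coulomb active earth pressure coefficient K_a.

0.312

K_a = sin²(α+φ) / [sin²α · sin(α−δ) · (1 + √{sin(φ+δ)sin(φ−β) / (sin(α−δ)sin(α+β))})²].
With α = 88.9°, φ = 33.0°, δ = 18.1°, β = 10.5°: K_a = 0.3116.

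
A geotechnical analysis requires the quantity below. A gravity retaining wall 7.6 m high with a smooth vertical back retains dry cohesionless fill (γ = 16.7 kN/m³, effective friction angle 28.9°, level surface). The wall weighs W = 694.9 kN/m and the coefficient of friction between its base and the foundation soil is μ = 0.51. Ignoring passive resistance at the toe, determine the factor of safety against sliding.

2.11

K_a = tan²(45° − 28.9°/2) = 0.3484.
P_a = ½K_aγH² = 0.5×0.3484×16.7×7.6² = 168.0 kN/m, acting at H/3 = 2.533 m above the base.
FS_sliding = μW / P_a = 0.51×694.9 / 168.0 = 2.109.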